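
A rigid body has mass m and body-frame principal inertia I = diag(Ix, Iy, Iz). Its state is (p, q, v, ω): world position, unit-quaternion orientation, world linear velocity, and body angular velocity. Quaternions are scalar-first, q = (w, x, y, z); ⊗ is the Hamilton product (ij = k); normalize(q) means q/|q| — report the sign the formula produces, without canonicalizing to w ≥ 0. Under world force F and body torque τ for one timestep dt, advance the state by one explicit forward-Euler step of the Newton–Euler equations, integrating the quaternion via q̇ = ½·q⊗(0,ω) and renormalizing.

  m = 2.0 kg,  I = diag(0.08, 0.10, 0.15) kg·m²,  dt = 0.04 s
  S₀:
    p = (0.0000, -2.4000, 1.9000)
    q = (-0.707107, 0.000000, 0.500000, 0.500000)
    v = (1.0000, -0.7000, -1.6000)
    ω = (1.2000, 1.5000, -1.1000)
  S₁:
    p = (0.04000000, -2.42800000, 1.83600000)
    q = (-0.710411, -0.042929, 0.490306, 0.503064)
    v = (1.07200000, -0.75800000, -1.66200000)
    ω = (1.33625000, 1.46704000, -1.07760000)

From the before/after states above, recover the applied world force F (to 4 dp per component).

v₁ − v₀ = (0.07200000, -0.05800000, -0.06200000)
m·(v₁−v₀)/dt = (3.6000, -2.9000, -3.1000)

F = (3.6000, -2.9000, -3.1000)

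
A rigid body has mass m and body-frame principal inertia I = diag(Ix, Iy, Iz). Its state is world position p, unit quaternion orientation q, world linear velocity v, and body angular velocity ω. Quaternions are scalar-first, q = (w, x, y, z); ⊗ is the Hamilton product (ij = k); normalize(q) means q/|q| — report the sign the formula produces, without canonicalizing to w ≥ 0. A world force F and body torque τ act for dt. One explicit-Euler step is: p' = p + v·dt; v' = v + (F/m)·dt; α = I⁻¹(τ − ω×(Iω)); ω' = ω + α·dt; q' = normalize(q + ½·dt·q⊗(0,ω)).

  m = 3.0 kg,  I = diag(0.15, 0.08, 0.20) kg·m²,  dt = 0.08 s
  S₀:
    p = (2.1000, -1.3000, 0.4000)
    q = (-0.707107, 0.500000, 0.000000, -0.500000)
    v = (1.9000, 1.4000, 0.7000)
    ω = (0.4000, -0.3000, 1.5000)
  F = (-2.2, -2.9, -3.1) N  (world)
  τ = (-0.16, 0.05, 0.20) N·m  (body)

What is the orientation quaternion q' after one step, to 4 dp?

q' = (-0.6837, 0.4817, -0.0295, -0.5473)

2q̇ = q⊗(0,ω) = (0.5500000, -0.4328428, -0.7378679, -1.2106605)
q' = normalize(q + ½dt·q⊗(0,ω)) = (-0.6837, 0.4817, -0.0295, -0.5473)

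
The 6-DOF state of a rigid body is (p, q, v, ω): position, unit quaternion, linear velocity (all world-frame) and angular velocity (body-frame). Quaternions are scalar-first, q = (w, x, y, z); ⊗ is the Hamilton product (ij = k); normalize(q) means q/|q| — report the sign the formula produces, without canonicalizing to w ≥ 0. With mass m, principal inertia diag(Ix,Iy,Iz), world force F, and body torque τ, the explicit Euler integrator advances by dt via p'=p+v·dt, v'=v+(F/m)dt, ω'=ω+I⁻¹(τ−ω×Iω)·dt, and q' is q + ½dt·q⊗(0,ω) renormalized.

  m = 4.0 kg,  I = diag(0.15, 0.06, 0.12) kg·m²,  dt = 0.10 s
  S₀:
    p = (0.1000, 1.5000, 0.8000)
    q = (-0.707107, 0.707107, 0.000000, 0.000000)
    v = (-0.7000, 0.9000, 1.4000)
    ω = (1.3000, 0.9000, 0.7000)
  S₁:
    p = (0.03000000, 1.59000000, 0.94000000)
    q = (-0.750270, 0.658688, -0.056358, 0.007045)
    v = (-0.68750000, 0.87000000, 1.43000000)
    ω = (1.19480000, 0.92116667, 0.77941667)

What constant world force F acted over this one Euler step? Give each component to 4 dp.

F = (0.5000, -1.2000, 1.2000)

v₁ − v₀ = (0.01250000, -0.03000000, 0.03000000)
m·(v₁−v₀)/dt = (0.5000, -1.2000, 1.2000)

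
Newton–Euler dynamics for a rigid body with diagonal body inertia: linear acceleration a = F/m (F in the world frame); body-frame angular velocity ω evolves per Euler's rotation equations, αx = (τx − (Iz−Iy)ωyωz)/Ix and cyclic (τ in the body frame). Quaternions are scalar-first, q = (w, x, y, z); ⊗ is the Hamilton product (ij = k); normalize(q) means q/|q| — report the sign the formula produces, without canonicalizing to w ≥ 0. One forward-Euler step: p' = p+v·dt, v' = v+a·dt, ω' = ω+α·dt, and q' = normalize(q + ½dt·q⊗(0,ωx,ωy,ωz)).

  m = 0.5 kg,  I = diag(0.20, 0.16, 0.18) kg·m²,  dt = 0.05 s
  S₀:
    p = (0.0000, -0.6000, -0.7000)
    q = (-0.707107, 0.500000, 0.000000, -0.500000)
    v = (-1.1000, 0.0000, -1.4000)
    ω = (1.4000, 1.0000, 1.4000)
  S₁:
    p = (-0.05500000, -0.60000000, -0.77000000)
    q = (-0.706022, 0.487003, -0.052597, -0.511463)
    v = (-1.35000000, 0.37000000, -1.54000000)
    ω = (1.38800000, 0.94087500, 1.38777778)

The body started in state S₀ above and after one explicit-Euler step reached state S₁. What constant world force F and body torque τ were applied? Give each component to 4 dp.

Δv = v₁−v₀ = (-0.25000000, 0.37000000, -0.14000000)
m·(v₁−v₀)/dt = (-2.5000, 3.7000, -1.4000)
rate change Δω = (-0.01200000, -0.05912500, -0.01222222)
precession coupling = (0.0280, 0.0392, -0.0560)
τ = I·(Δω/dt) + ω₀×(Iω₀) = (-0.0200, -0.1500, -0.1000)

F = (-2.5000, 3.7000, -1.4000)
τ = (-0.0200, -0.1500, -0.1000)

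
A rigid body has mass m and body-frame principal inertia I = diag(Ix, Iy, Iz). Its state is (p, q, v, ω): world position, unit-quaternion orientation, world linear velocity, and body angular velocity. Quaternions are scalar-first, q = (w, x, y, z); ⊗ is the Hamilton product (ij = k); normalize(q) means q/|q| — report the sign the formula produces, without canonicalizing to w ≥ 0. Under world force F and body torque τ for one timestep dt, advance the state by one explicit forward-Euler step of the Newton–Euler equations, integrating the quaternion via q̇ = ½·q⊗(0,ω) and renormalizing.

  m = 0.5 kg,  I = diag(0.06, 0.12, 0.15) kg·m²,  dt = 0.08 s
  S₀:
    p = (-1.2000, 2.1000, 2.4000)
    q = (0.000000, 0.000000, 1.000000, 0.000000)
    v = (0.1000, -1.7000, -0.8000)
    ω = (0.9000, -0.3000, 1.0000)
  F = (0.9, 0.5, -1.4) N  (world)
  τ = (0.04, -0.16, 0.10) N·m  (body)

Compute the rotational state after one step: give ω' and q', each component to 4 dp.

ω' = (0.9653, -0.3527, 1.0620)
q' = (0.0120, 0.0399, 0.9985, -0.0359)

gyro term ω×Iω = (-0.0090, -0.0810, -0.0162)
(τ − ω×Iω)/I = (0.8167, -0.6583, 0.7747)
ω + α·dt = (0.9653, -0.3527, 1.0620)
q⊗(0,ω) = (0.3000000, 1.0000000, 0.0000000, -0.9000000)
updated quaternion q' = (0.0120, 0.0399, 0.9985, -0.0359)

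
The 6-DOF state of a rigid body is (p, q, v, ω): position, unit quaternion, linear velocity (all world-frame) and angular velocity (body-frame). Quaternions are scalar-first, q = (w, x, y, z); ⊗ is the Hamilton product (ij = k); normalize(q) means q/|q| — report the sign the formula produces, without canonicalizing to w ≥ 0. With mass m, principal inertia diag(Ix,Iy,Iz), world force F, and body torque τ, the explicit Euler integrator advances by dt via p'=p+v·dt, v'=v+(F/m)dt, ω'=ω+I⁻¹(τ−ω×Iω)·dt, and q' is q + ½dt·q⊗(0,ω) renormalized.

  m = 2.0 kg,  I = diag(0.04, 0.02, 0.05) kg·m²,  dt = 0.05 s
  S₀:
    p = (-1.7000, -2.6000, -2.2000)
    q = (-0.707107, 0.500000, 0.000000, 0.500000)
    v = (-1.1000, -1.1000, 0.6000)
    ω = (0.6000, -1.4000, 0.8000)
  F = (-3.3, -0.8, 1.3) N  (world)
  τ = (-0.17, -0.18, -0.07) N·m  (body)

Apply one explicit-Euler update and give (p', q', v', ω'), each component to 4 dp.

p' = (-1.7550, -2.6550, -2.1700)
q' = (-0.7239, 0.5064, 0.0222, 0.4679)
v' = (-1.1825, -1.1200, 0.6325)
ω' = (0.4295, -1.8380, 0.7132)

linear accel F/m = (-1.6500, -0.4000, 0.6500)
p + v·dt = (-1.7550, -2.6550, -2.1700)
new velocity v' = (-1.1825, -1.1200, 0.6325)
gyro term ω×Iω = (-0.0336, -0.0048, 0.0168)
angular accel α = (-3.4100, -8.7600, -1.7360)
ω + α·dt = (0.4295, -1.8380, 0.7132)
Hamilton product q⊗(0,ω) = (-0.7000000, 0.2757358, 0.8899498, -1.2656856)
updated quaternion q' = (-0.7239, 0.5064, 0.0222, 0.4679)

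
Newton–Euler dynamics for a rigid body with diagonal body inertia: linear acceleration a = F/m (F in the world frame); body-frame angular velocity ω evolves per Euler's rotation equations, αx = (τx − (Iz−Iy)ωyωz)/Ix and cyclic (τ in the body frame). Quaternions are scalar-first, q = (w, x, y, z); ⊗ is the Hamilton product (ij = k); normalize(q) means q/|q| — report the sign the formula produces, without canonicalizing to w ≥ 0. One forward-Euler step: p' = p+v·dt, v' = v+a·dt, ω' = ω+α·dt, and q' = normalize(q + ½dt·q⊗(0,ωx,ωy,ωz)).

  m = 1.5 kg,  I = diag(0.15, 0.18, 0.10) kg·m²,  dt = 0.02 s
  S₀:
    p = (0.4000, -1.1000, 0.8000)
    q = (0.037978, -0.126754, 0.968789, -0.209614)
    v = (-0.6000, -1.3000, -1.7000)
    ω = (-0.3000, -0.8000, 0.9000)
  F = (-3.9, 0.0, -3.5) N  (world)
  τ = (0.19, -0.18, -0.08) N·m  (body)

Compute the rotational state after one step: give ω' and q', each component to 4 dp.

ω' = (-0.2823, -0.8185, 0.8826)
q' = (0.0472, -0.1198, 0.9702, -0.2053)

precession coupling ω×(Iω) = (0.0576, -0.0135, 0.0072)
α = I⁻¹(τ − ω×Iω) = (0.8827, -0.9250, -0.8720)
new body rate ω' = (-0.2823, -0.8185, 0.8826)
q⊗(0,ω) = (0.9256576, 0.6928255, 0.1465804, 0.4262201)
updated quaternion q' = (0.0472, -0.1198, 0.9702, -0.2053)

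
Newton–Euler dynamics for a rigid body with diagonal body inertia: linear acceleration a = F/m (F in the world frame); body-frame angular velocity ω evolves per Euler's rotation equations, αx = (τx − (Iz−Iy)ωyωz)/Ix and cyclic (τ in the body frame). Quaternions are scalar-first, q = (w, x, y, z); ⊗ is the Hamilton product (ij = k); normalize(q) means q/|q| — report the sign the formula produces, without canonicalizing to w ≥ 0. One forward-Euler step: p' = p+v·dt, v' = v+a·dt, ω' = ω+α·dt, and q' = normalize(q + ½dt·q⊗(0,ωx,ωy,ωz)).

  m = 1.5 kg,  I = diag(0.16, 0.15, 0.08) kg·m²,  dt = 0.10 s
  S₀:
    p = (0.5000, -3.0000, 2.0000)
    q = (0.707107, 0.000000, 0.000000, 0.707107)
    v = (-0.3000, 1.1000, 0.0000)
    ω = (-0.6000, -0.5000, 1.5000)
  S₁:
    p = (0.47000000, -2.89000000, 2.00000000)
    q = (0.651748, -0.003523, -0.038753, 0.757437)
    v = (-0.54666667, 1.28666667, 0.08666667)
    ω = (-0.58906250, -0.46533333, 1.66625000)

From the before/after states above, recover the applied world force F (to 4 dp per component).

F = (-3.7000, 2.8000, 1.3000)

Δv = v₁−v₀ = (-0.24666667, 0.18666667, 0.08666667)
F = m·Δv/dt = (-3.7000, 2.8000, 1.3000)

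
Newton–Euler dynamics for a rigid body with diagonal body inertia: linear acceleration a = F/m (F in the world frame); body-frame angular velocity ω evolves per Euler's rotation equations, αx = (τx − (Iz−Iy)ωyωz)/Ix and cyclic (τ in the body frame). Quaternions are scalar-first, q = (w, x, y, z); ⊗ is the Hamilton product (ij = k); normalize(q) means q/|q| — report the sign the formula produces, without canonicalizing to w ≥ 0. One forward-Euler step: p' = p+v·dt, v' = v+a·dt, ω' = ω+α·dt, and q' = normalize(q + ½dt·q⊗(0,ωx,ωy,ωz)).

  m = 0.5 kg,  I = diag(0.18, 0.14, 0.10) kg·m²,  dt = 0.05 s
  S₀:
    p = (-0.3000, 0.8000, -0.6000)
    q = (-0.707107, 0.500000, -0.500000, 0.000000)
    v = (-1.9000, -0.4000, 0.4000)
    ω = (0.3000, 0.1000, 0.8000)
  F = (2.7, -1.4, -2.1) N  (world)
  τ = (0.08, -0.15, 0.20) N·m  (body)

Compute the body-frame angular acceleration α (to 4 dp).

α = (0.4622, -1.2086, 2.0120)

gyro term ω×Iω = (-0.0032, 0.0192, -0.0012)
α = I⁻¹(τ − ω×Iω) = (0.4622, -1.2086, 2.0120)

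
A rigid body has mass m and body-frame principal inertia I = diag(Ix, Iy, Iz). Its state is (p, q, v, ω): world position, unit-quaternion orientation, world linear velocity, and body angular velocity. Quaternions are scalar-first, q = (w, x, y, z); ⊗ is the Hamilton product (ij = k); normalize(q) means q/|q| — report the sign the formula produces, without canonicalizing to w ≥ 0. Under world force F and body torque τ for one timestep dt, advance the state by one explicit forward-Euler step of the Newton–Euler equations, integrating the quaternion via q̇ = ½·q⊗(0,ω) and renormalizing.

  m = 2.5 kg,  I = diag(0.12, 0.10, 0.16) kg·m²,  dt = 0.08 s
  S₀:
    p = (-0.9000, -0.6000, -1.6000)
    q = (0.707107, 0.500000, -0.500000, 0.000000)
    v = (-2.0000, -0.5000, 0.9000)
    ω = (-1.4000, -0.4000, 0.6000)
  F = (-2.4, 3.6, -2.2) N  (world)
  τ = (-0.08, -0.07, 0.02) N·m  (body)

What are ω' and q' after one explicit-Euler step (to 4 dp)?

α = I⁻¹(τ − ω×Iω) = (-0.5467, -1.0360, 0.1950)
ω + α·dt = (-1.4437, -0.4829, 0.6156)
q⊗(0,ω) = (0.5000000, -1.2899498, -0.5828428, -0.4757358)
updated quaternion q' = (0.7257, 0.4475, -0.5223, -0.0190)

ω' = (-1.4437, -0.4829, 0.6156)
q' = (0.7257, 0.4475, -0.5223, -0.0190)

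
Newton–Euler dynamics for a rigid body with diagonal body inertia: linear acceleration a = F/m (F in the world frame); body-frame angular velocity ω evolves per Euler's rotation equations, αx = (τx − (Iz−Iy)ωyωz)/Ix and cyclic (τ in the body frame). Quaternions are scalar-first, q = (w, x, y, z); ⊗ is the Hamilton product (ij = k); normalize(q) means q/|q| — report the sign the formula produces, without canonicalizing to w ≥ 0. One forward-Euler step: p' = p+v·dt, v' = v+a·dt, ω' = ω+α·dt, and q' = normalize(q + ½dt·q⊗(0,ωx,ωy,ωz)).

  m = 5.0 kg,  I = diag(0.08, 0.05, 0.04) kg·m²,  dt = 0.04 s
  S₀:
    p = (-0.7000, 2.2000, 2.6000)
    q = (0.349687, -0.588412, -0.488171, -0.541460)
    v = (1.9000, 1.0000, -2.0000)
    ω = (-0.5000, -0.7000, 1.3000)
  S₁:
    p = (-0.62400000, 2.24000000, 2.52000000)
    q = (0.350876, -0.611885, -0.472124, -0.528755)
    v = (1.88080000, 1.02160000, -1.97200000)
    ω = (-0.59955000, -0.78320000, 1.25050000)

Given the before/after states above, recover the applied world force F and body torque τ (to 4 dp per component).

F = (-2.4000, 2.7000, 3.5000)
τ = (-0.1900, -0.1300, -0.0600)

rate change Δω = (-0.09955000, -0.08320000, -0.04950000)
I·α + gyro = (-0.1900, -0.1300, -0.0600)
velocity change Δv = (-0.01920000, 0.02160000, 0.02800000)
m·(v₁−v₀)/dt = (-2.4000, 2.7000, 3.5000)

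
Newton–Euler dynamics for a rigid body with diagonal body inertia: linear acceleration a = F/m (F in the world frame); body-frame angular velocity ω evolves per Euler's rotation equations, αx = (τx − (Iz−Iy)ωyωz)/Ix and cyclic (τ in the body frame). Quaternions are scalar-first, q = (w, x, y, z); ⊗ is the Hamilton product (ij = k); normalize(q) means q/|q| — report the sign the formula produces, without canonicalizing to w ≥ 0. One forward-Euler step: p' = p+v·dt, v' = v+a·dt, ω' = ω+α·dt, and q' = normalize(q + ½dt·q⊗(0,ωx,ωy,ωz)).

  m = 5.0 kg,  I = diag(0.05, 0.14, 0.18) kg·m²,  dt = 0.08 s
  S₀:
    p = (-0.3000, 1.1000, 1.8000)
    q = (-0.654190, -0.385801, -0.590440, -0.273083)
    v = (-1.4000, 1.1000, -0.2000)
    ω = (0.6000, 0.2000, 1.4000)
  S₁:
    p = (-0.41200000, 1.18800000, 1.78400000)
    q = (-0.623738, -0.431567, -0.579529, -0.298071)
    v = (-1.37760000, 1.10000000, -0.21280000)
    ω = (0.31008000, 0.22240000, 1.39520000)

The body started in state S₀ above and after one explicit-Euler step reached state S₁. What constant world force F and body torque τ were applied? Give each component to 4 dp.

F = (1.4000, 0.0000, -0.8000)
τ = (-0.1700, -0.0700, 0.0000)

velocity change Δv = (0.02240000, 0.00000000, -0.01280000)
m·(v₁−v₀)/dt = (1.4000, 0.0000, -0.8000)
Δω = ω₁−ω₀ = (-0.28992000, 0.02240000, -0.00480000)
I·α + gyro = (-0.1700, -0.0700, 0.0000)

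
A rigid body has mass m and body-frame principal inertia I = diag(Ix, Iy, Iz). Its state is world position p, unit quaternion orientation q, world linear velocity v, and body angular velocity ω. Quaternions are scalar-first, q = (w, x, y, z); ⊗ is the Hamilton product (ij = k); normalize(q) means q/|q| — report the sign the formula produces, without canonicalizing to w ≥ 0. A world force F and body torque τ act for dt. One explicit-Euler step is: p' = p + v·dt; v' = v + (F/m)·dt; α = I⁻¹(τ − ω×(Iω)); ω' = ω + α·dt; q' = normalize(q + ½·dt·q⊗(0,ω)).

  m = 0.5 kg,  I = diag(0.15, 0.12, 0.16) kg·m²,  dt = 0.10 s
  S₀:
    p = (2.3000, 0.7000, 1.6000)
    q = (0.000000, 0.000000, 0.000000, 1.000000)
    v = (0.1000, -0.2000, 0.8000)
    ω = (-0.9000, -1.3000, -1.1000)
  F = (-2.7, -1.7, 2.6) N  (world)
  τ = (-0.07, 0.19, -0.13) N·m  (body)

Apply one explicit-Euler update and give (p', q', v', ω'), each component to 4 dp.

p' = (2.3100, 0.6800, 1.6800)
q' = (0.0547, 0.0647, -0.0448, 0.9954)
v' = (-0.4400, -0.5400, 1.3200)
ω' = (-0.9848, -1.1334, -1.1593)

linear accel F/m = (-5.4000, -3.4000, 5.2000)
p + v·dt = (2.3100, 0.6800, 1.6800)
new velocity v' = (-0.4400, -0.5400, 1.3200)
(τ − ω×Iω)/I = (-0.8480, 1.6658, -0.5931)
new body rate ω' = (-0.9848, -1.1334, -1.1593)
2q̇ = q⊗(0,ω) = (1.1000000, 1.3000000, -0.9000000, 0.0000000)
updated quaternion q' = (0.0547, 0.0647, -0.0448, 0.9954)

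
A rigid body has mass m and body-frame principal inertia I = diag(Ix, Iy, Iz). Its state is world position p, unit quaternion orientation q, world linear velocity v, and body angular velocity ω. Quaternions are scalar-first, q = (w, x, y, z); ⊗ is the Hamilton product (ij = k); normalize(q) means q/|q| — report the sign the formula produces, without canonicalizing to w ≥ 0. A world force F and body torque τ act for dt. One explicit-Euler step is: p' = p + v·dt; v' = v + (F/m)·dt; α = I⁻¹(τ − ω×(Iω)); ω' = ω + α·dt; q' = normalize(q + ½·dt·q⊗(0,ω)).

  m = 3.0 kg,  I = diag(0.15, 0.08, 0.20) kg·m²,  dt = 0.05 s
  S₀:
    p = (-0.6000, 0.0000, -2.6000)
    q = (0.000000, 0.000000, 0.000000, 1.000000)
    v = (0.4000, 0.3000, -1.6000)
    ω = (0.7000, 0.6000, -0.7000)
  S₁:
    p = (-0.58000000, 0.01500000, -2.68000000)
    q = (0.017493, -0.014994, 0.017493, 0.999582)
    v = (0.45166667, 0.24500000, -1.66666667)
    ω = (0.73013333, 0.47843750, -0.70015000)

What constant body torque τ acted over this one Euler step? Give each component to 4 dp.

τ = (0.0400, -0.1700, -0.0300)

rate change Δω = (0.03013333, -0.12156250, -0.00015000)
I·α + gyro = (0.0400, -0.1700, -0.0300)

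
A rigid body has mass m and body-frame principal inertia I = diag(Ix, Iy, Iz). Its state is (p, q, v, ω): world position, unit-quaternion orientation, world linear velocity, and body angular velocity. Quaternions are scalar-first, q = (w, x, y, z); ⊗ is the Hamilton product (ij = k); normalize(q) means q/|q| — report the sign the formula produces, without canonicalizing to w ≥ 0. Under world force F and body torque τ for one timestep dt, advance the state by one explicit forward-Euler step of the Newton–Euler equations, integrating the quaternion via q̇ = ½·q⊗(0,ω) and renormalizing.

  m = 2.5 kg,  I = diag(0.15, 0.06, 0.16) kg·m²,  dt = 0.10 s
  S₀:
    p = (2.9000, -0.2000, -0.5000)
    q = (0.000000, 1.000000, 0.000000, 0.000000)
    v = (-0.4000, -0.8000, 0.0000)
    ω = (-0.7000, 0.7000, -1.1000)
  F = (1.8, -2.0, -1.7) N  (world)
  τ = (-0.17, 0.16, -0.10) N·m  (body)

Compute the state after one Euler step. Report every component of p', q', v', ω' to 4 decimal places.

new position p' = (2.8600, -0.2800, -0.5000)
new velocity v' = (-0.3280, -0.8800, -0.0680)
α = I⁻¹(τ − ω×Iω) = (-0.6200, 2.7950, -0.9006)
ω + α·dt = (-0.7620, 0.9795, -1.1901)
q⊗(0,ω) = (0.7000000, 0.0000000, 1.1000000, 0.7000000)
q + ½dt·q⊗(0,ω), renormalized = (0.0349, 0.9973, 0.0549, 0.0349)

p' = (2.8600, -0.2800, -0.5000)
q' = (0.0349, 0.9973, 0.0549, 0.0349)
v' = (-0.3280, -0.8800, -0.0680)
ω' = (-0.7620, 0.9795, -1.1901)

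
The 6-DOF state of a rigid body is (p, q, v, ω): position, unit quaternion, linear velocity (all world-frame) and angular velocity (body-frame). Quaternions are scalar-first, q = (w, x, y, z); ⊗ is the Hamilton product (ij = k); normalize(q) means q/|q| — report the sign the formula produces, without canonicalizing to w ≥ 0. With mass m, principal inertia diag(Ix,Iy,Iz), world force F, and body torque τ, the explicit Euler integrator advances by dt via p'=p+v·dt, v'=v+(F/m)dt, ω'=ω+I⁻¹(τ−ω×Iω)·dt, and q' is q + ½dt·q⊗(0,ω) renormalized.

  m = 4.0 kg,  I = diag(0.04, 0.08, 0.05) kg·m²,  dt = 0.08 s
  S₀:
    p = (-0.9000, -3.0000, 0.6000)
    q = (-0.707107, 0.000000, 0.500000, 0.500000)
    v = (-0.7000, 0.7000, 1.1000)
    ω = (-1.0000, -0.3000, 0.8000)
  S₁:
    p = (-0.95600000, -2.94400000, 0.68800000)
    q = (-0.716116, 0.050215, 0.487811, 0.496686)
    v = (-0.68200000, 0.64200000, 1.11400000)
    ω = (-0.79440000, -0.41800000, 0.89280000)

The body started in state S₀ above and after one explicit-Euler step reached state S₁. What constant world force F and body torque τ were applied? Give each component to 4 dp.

v₁ − v₀ = (0.01800000, -0.05800000, 0.01400000)
applied force F = (0.9000, -2.9000, 0.7000)
rate change Δω = (0.20560000, -0.11800000, 0.09280000)
precession coupling = (0.0072, 0.0080, 0.0120)
I·α + gyro = (0.1100, -0.1100, 0.0700)

F = (0.9000, -2.9000, 0.7000)
τ = (0.1100, -0.1100, 0.0700)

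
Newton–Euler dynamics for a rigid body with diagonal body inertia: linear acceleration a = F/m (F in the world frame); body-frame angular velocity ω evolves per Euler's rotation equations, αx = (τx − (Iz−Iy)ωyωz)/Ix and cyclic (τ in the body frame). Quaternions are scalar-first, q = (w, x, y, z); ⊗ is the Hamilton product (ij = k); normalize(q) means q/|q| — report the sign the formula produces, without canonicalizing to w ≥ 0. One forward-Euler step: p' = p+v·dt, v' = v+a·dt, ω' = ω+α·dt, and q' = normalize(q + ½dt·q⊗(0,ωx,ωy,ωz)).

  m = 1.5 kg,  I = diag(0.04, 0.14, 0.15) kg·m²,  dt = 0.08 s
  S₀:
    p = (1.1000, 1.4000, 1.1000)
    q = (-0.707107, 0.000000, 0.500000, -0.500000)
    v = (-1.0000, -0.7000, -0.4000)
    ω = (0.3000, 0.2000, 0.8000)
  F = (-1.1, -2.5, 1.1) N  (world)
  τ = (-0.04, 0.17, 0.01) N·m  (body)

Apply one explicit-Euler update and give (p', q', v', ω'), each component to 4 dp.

a = (-0.7333, -1.6667, 0.7333)
new position p' = (1.0200, 1.3440, 1.0680)
v + (F/m)dt = (-1.0587, -0.8333, -0.3413)
α = I⁻¹(τ − ω×Iω) = (-1.0400, 1.4029, 0.0267)
ω' = ω + α·dt = (0.2168, 0.3122, 0.8021)
Hamilton product q⊗(0,ω) = (0.3000000, 0.2878679, -0.2914214, -0.7156856)
q + ½dt·q⊗(0,ω), renormalized = (-0.6947, 0.0115, 0.4880, -0.5283)

p' = (1.0200, 1.3440, 1.0680)
q' = (-0.6947, 0.0115, 0.4880, -0.5283)
v' = (-1.0587, -0.8333, -0.3413)
ω' = (0.2168, 0.3122, 0.8021)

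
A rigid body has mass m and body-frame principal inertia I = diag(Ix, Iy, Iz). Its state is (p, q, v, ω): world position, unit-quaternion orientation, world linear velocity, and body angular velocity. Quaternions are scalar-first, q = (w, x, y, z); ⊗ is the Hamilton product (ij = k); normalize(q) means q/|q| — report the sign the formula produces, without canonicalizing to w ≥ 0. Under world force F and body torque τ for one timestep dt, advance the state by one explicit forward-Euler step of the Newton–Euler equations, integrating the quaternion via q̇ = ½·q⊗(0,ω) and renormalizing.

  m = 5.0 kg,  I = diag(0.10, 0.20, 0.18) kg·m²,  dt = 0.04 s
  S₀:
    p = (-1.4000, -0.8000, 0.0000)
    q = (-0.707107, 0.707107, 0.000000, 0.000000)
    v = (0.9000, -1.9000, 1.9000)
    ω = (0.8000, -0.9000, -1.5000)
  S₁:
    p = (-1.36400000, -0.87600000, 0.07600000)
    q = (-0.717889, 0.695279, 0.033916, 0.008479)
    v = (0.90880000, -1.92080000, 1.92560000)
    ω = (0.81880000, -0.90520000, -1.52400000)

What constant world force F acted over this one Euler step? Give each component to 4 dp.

v₁ − v₀ = (0.00880000, -0.02080000, 0.02560000)
F = m·Δv/dt = (1.1000, -2.6000, 3.2000)

F = (1.1000, -2.6000, 3.2000)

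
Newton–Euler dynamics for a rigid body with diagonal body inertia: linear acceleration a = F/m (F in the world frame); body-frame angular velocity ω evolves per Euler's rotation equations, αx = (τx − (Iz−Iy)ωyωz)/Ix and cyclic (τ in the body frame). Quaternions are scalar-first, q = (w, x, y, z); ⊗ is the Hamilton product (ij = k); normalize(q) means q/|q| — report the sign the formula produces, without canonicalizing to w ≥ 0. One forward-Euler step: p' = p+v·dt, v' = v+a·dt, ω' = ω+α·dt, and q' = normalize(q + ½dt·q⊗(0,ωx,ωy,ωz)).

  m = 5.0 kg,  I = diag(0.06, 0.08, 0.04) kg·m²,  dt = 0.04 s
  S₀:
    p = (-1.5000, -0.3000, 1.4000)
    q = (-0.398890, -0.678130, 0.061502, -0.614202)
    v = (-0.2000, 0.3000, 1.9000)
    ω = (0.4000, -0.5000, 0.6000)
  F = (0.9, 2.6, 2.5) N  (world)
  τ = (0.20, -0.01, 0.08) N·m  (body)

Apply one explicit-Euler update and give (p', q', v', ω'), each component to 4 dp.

linear accel F/m = (0.1800, 0.5200, 0.5000)
p + v·dt = (-1.5080, -0.2880, 1.4760)
v + (F/m)dt = (-0.1928, 0.3208, 1.9200)
precession coupling ω×(Iω) = (0.0120, 0.0048, -0.0040)
α = I⁻¹(τ − ω×Iω) = (3.1333, -0.1850, 2.1000)
ω + α·dt = (0.5253, -0.5074, 0.6840)
Hamilton product q⊗(0,ω) = (0.6705242, -0.4297558, 0.3606422, 0.0751302)
updated quaternion q' = (-0.3854, -0.6866, 0.0687, -0.6126)

p' = (-1.5080, -0.2880, 1.4760)
q' = (-0.3854, -0.6866, 0.0687, -0.6126)
v' = (-0.1928, 0.3208, 1.9200)
ω' = (0.5253, -0.5074, 0.6840)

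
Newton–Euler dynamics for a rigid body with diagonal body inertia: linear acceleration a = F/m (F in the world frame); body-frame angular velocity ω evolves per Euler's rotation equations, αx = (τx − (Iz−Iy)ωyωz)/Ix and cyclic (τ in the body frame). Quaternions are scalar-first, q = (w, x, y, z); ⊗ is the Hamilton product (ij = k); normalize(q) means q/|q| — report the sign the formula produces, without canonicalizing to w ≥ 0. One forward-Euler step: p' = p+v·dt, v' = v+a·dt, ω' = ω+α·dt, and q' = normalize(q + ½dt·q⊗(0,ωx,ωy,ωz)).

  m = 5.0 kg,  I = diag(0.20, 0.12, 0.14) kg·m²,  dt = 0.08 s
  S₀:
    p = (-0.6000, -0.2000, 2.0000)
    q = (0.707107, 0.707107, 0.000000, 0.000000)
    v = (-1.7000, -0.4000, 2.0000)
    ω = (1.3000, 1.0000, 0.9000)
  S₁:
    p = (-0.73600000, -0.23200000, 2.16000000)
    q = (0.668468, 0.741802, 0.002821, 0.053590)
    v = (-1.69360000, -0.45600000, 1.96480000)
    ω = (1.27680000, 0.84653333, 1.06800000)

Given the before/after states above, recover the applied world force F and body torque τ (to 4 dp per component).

F = (0.4000, -3.5000, -2.2000)
τ = (-0.0400, -0.1600, 0.1900)

Δω = ω₁−ω₀ = (-0.02320000, -0.15346667, 0.16800000)
ω₀×(Iω₀) = (0.0180, 0.0702, -0.1040)
τ = I·(Δω/dt) + ω₀×(Iω₀) = (-0.0400, -0.1600, 0.1900)
Δv = v₁−v₀ = (0.00640000, -0.05600000, -0.03520000)
m·(v₁−v₀)/dt = (0.4000, -3.5000, -2.2000)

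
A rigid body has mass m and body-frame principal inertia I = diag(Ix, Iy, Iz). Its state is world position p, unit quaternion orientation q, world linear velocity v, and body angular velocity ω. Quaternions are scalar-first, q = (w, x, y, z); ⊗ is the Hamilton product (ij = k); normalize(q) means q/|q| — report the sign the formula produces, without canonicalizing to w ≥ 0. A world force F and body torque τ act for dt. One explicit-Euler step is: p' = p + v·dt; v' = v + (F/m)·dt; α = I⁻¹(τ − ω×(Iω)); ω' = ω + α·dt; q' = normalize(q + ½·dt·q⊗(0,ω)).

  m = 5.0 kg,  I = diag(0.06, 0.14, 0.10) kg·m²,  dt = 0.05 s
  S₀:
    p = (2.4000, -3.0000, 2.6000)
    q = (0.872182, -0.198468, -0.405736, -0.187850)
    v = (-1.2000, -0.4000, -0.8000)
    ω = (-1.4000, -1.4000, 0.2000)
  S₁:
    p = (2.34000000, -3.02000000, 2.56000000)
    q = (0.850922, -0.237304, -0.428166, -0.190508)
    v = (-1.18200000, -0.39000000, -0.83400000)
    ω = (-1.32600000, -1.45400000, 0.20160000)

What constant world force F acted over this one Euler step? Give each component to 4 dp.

F = (1.8000, 1.0000, -3.4000)

v₁ − v₀ = (0.01800000, 0.01000000, -0.03400000)
F = m·Δv/dt = (1.8000, 1.0000, -3.4000)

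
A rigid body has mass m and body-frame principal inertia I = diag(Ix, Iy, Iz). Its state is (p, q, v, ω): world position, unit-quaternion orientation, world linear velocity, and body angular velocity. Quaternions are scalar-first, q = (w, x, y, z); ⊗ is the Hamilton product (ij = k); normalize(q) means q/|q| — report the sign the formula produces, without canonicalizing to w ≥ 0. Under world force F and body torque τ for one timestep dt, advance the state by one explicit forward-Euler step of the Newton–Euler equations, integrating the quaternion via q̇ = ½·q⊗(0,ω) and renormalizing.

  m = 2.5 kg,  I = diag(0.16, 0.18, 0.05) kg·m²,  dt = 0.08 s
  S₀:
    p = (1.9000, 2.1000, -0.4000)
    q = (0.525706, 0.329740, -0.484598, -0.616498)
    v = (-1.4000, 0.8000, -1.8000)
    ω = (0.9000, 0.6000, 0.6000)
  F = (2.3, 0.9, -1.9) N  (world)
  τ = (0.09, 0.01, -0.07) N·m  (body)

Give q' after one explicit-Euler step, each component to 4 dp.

Hamilton product q⊗(0,ω) = (0.3638916, 0.5522754, -0.4372686, 0.9494058)
updated quaternion q' = (0.5396, 0.3514, -0.5015, -0.5778)

q' = (0.5396, 0.3514, -0.5015, -0.5778)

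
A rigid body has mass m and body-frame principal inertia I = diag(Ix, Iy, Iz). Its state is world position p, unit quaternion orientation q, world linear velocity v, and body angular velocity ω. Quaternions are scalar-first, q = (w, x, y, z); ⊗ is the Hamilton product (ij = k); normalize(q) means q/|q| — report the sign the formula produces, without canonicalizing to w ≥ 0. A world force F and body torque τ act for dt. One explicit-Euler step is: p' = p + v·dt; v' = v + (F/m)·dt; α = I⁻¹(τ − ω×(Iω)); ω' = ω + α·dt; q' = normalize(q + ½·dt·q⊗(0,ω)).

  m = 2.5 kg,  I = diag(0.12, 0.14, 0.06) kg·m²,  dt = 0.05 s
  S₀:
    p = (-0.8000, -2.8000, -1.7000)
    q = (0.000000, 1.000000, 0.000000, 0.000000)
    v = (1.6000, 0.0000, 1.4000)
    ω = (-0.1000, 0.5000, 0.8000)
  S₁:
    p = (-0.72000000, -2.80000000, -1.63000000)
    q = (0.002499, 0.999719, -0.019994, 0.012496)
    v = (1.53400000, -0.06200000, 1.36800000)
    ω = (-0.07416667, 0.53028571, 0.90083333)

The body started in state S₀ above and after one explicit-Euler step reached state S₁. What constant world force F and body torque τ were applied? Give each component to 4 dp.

F = (-3.3000, -3.1000, -1.6000)
τ = (0.0300, 0.0800, 0.1200)

ω₁ − ω₀ = (0.02583333, 0.03028571, 0.10083333)
τ = I·(Δω/dt) + ω₀×(Iω₀) = (0.0300, 0.0800, 0.1200)
v₁ − v₀ = (-0.06600000, -0.06200000, -0.03200000)
m·(v₁−v₀)/dt = (-3.3000, -3.1000, -1.6000)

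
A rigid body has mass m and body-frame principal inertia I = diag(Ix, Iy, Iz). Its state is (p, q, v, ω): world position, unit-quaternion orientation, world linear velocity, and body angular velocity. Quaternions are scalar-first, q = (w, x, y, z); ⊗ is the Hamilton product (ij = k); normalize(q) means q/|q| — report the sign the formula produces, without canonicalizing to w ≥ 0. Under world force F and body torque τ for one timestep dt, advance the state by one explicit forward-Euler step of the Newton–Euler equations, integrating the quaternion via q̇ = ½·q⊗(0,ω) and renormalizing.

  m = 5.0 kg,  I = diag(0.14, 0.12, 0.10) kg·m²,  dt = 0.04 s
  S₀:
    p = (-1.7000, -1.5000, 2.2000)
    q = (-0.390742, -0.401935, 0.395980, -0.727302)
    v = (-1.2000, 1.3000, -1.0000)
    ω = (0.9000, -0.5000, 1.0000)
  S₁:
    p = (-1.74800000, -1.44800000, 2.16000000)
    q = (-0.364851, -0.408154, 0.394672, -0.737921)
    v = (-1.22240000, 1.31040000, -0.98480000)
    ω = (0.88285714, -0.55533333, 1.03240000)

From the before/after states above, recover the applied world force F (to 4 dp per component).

F = (-2.8000, 1.3000, 1.9000)

velocity change Δv = (-0.02240000, 0.01040000, 0.01520000)
m·(v₁−v₀)/dt = (-2.8000, 1.3000, 1.9000)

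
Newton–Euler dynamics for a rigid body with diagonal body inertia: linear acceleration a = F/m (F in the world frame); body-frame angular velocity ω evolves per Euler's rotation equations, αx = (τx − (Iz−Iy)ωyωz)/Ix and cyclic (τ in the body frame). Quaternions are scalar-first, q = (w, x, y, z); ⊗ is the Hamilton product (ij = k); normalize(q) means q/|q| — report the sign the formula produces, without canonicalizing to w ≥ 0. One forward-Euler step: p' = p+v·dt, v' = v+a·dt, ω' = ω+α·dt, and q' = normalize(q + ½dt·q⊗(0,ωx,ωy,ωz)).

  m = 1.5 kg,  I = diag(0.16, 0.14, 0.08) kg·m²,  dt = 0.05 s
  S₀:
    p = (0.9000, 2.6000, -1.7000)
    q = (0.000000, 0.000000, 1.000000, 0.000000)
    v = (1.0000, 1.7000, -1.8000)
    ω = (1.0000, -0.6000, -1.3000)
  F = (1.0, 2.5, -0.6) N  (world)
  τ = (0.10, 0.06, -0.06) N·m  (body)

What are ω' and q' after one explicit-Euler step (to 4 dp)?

precession coupling ω×(Iω) = (-0.0468, -0.1040, 0.0120)
α = I⁻¹(τ − ω×Iω) = (0.9175, 1.1714, -0.9000)
ω + α·dt = (1.0459, -0.5414, -1.3450)
q⊗(0,ω) = (0.6000000, -1.3000000, 0.0000000, -1.0000000)
q' = normalize(q + ½dt·q⊗(0,ω)) = (0.0150, -0.0325, 0.9990, -0.0250)

ω' = (1.0459, -0.5414, -1.3450)
q' = (0.0150, -0.0325, 0.9990, -0.0250)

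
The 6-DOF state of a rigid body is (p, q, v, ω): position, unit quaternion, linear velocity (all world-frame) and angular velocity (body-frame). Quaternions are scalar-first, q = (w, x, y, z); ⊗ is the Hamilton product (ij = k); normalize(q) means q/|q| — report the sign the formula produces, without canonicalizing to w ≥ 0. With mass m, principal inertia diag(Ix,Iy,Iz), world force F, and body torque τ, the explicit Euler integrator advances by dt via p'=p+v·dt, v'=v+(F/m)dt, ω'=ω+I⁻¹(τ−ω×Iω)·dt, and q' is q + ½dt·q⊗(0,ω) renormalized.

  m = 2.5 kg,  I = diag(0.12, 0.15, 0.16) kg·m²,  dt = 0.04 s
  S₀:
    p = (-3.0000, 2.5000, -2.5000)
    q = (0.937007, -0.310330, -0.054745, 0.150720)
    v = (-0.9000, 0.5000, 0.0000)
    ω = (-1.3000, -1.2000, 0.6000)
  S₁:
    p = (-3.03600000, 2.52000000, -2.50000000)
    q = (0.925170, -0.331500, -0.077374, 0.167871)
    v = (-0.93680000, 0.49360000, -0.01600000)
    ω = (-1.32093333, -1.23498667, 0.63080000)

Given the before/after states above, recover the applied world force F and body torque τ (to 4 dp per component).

rate change Δω = (-0.02093333, -0.03498667, 0.03080000)
I·α + gyro = (-0.0700, -0.1000, 0.1700)
Δv = v₁−v₀ = (-0.03680000, -0.00640000, -0.01600000)
m·(v₁−v₀)/dt = (-2.3000, -0.4000, -1.0000)

F = (-2.3000, -0.4000, -1.0000)
τ = (-0.0700, -0.1000, 0.1700)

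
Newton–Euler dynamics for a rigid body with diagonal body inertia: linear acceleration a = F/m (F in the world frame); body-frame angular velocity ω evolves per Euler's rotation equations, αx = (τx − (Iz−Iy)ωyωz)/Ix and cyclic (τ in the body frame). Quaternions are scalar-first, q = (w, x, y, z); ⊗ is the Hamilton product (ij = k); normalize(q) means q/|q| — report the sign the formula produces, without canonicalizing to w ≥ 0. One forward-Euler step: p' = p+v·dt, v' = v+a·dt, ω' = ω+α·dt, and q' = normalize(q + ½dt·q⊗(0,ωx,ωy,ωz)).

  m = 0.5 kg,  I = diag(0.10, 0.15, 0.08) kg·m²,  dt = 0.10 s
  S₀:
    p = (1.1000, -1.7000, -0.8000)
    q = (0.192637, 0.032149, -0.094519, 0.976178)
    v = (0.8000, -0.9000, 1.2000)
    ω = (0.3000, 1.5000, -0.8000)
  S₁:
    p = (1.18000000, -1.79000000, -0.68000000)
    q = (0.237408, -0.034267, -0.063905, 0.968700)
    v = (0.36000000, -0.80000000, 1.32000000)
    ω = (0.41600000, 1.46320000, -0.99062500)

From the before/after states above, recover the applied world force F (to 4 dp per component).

F = (-2.2000, 0.5000, 0.6000)

Δv = v₁−v₀ = (-0.44000000, 0.10000000, 0.12000000)
F = m·Δv/dt = (-2.2000, 0.5000, 0.6000)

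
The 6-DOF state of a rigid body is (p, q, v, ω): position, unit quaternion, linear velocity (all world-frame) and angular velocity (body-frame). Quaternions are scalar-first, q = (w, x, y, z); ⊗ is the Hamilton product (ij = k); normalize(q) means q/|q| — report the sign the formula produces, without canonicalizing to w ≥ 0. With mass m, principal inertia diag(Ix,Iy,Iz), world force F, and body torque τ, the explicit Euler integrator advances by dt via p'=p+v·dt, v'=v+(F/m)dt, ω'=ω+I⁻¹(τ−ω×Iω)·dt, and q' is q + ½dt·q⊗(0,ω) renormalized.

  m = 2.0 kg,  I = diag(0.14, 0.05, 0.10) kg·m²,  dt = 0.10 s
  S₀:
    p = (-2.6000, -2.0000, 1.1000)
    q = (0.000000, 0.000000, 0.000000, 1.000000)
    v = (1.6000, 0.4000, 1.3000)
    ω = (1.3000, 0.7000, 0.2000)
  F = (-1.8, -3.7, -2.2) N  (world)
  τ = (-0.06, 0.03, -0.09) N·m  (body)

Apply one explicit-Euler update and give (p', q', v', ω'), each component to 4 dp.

p' = (-2.4400, -1.9600, 1.2300)
q' = (-0.0100, -0.0349, 0.0648, 0.9972)
v' = (1.5100, 0.2150, 1.1900)
ω' = (1.2521, 0.7392, 0.1919)

new position p' = (-2.4400, -1.9600, 1.2300)
new velocity v' = (1.5100, 0.2150, 1.1900)
(τ − ω×Iω)/I = (-0.4786, 0.3920, -0.0810)
new body rate ω' = (1.2521, 0.7392, 0.1919)
q⊗(0,ω) = (-0.2000000, -0.7000000, 1.3000000, 0.0000000)
q' = normalize(q + ½dt·q⊗(0,ω)) = (-0.0100, -0.0349, 0.0648, 0.9972)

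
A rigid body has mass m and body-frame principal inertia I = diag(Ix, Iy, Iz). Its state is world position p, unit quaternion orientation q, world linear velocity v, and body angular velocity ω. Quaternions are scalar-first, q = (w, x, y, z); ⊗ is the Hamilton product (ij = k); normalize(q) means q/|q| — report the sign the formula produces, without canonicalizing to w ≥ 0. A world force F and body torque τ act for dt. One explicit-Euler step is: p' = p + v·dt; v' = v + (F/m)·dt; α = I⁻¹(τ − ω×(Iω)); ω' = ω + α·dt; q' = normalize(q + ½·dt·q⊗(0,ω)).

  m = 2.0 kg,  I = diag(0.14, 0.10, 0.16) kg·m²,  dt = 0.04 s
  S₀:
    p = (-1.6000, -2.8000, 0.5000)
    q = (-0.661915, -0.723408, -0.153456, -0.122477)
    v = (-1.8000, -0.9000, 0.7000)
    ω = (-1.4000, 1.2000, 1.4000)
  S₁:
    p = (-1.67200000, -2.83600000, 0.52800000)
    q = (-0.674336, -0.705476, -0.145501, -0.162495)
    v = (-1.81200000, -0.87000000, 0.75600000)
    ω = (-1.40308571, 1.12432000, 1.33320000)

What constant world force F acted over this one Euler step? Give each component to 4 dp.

velocity change Δv = (-0.01200000, 0.03000000, 0.05600000)
m·(v₁−v₀)/dt = (-0.6000, 1.5000, 2.8000)

F = (-0.6000, 1.5000, 2.8000)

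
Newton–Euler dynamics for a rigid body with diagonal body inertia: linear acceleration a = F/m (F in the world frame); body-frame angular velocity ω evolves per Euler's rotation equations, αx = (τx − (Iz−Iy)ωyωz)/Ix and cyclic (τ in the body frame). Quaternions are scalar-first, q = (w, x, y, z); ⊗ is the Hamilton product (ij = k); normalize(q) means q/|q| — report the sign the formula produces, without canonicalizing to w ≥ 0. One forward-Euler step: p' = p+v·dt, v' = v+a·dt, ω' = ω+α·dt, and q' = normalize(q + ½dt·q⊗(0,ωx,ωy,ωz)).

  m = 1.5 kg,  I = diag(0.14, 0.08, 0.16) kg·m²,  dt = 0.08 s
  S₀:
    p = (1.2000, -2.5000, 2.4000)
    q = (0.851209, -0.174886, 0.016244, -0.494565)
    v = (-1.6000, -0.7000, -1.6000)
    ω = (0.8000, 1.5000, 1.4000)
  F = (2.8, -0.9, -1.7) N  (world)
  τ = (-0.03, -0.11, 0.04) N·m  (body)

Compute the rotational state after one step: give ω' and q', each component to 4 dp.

ω' = (0.6869, 1.4124, 1.4560)
q' = (0.8801, -0.1166, 0.0610, -0.4561)

precession coupling ω×(Iω) = (0.1680, -0.0224, -0.0720)
α = I⁻¹(τ − ω×Iω) = (-1.4143, -1.0950, 0.7000)
new body rate ω' = (0.6869, 1.4124, 1.4560)
Hamilton product q⊗(0,ω) = (0.8079338, 1.4455563, 1.1260019, 0.9163684)
q' = normalize(q + ½dt·q⊗(0,ω)) = (0.8801, -0.1166, 0.0610, -0.4561)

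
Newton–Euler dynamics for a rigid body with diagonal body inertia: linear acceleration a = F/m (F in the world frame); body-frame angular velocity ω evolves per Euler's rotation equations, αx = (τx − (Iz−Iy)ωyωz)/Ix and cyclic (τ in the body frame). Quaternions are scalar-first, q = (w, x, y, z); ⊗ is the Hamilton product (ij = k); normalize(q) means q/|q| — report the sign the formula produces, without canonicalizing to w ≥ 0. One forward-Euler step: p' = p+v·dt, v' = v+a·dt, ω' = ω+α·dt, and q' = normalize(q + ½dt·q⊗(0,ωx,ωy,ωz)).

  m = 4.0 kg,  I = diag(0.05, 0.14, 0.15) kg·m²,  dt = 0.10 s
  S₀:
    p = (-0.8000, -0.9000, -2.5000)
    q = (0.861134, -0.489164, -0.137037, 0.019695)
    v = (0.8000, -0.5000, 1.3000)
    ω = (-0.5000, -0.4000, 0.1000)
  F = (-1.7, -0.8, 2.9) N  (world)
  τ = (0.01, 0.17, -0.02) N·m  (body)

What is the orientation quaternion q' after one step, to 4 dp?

q⊗(0,ω) = (-0.3013663, -0.4363927, -0.3053847, 0.2132605)
q + ½dt·q⊗(0,ω), renormalized = (0.8456, -0.5107, -0.1522, 0.0303)

q' = (0.8456, -0.5107, -0.1522, 0.0303)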